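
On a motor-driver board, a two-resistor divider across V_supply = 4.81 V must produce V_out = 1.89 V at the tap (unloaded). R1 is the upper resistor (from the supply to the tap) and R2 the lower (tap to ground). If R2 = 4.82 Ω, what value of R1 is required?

R1 ≈ 7.45 Ω

The divider ratio is R2/(R1+R2) = 1.89/4.81 = 0.3929.
Rearranging, R1 = R2·(1−k)/k = 4.82 × 1.545 = 7.447 Ω.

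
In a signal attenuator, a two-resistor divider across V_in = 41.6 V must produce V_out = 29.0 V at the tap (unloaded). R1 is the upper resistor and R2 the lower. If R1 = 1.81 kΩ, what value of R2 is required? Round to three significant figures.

V_out/V_in = R2/(R1+R2) = 0.6971.
Rearranging, R2 = R1·k/(1−k) = 1.81 × 2.302 = 4.166 kΩ.

R2 ≈ 4.17 kΩ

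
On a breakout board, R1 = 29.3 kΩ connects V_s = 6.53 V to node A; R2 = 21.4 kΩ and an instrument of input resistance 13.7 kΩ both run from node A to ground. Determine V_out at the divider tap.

R2 ‖ R_L = (21.4 × 13.7)/(21.4 + 13.7) = 8.353 kΩ.
Then V_out = V_s · R2'/(R1 + R2') = 6.53 × 8.353/37.65 = 1.449 V.

V_out ≈ 1.45 V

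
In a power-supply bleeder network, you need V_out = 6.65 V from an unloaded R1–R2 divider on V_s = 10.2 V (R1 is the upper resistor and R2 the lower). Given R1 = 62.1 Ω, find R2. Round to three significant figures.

R2 ≈ 116 Ω

V_out/V_s = R2/(R1+R2) = 0.6520.
R2 = R1 · 0.6520/(1 − 0.6520) = 116.3 Ω.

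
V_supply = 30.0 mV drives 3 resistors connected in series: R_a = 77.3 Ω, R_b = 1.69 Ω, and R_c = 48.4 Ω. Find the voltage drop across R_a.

V ≈ 18.2 mV

Total series resistance ΣR = 77.3 + 1.69 + 48.4 = 127.4 Ω.
By the voltage-divider rule, V = 30.0 × 77.30/127.4 = 18.20 mV.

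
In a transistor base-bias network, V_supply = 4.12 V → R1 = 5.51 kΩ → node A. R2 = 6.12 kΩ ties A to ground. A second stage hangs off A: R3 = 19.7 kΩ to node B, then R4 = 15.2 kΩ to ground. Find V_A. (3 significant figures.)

The second stage (R3 + R4 = 34.90 kΩ) loads node A in parallel with R2.
R2 ‖ (R3+R4) = 5.207 kΩ.
First divider: V_A = V_supply · 5.207/(5.51 + 5.207) = 2.002 V.

V_A ≈ 2.00 V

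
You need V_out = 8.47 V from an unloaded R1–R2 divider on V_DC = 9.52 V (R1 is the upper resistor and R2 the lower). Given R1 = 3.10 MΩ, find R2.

R2 ≈ 25.0 MΩ

The divider ratio is R2/(R1+R2) = 8.47/9.52 = 0.8897.
Rearranging, R2 = R1·k/(1−k) = 3.10 × 8.067 = 25.01 MΩ.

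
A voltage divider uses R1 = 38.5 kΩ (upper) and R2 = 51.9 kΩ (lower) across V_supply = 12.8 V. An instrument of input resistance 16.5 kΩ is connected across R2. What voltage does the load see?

V_out ≈ 3.14 V

The load sits in parallel with R2, giving an effective lower resistance R2' = R2·R_L/(R2+R_L) = 12.52 kΩ.
Then V_out = V_supply · R2'/(R1 + R2') = 12.8 × 12.52/51.02 = 3.141 V.
(Unloaded it would be 7.35 V; the load pulls it down.)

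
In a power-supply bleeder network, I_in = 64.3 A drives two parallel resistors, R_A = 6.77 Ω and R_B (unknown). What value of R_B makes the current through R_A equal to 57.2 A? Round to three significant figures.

The fraction through R_A equals R_B/(R_A+R_B).
57.2/64.3 = R_B/(R_A + R_B) → R_B = R_A · (0.8896)/(1 − 0.8896) = 6.77 × 8.056 = 54.54 Ω.

R_B ≈ 54.5 Ω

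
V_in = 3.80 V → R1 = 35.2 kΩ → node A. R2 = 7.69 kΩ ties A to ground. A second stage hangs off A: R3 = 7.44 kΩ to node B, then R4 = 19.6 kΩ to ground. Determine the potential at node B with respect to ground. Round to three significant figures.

V_B ≈ 0.400 V

The second stage (R3 + R4 = 27.04 kΩ) loads node A in parallel with R2.
Effective lower resistance at A: R2 ‖ 27.04 = 5.987 kΩ.
First divider: V_A = V_in · 5.987/(35.2 + 5.987) = 0.5524 V.
Stage 2 is unloaded, so V_B = V_A · R4/(R3+R4) = 0.5524 × 19.6/27.04 = 0.4004 V.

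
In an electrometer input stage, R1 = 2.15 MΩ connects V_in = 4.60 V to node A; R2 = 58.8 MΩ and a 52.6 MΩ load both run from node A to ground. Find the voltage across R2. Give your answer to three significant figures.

The load sits in parallel with R2, giving an effective lower resistance R2' = R2·R_L/(R2+R_L) = 27.76 MΩ.
Voltage divider with the loaded lower leg: V_out = 4.60 × 27.76/(2.15 + 27.76) = 4.60 × 0.9281 = 4.269 V.

V_out ≈ 4.27 V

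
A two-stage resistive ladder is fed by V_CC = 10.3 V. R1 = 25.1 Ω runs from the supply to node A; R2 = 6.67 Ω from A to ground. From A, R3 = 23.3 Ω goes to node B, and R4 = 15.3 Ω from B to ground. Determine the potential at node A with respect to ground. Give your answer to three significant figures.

V_A ≈ 1.90 V

Node A sees R2 in parallel with the series input of stage 2, R3 + R4 = 38.60 Ω.
Effective lower resistance at A: R2 ‖ 38.60 = 5.687 Ω.
So V_A = 10.3 × 0.1847 = 1.903 V.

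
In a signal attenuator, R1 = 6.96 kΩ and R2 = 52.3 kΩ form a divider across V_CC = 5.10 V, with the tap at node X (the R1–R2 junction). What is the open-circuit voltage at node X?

V_th ≈ 4.50 V

Open-circuit (no load on X): V_th = V_CC · R2/(R1 + R2) = 5.10 × 52.3/(6.960 + 52.3) = 4.501 V.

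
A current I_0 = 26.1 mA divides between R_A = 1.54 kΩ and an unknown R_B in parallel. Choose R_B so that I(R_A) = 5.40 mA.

R_B ≈ 0.402 kΩ

The fraction through R_A equals R_B/(R_A+R_B).
With f = 0.2069, R_B = R_A · f/(1−f) = 1.54 × 0.2609 = 0.4017 kΩ.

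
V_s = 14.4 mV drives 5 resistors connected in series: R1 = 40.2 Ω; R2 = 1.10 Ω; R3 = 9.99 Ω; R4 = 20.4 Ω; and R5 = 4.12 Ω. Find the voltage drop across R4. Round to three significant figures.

V ≈ 3.87 mV

Total series resistance ΣR = 40.2 + 1.10 + 9.99 + 20.4 + 4.12 = 75.81 Ω.
V = V_s · R/ΣR = 14.4 × 0.2691 = 3.875 mV.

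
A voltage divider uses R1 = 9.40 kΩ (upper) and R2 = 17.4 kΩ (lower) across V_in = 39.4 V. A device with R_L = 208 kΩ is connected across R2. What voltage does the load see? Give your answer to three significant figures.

R2 ‖ R_L = (17.4 × 208)/(17.4 + 208) = 16.06 kΩ.
Then V_out = V_in · R2'/(R1 + R2') = 39.4 × 16.06/25.46 = 24.85 V.

V_out ≈ 24.9 V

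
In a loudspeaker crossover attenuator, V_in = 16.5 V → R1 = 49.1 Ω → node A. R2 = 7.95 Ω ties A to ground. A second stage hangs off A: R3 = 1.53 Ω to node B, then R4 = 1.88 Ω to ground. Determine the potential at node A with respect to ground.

Looking into the second stage from A: R3 + R4 = 3.410 Ω appears in parallel with R2.
R2 ‖ (R3+R4) = 2.386 Ω.
First divider: V_A = V_in · 2.386/(49.1 + 2.386) = 0.7648 V.

V_A ≈ 0.765 V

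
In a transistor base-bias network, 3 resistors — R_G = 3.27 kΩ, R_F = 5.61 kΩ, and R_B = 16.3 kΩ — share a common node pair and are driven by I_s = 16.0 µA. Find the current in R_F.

I ≈ 5.23 µA

Conductances: ΣG = 1/3.27 + 1/5.61 + 1/16.3 = 0.5454 (1/kΩ).
R_F takes the fraction G_k/ΣG = 0.1783/0.5454 = 0.3268, so I = 16.0 × 0.3268 = 5.229 µA.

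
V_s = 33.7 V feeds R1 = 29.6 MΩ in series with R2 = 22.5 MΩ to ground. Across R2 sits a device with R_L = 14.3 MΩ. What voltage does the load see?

V_out ≈ 7.68 V

R2 ‖ R_L = (22.5 × 14.3)/(22.5 + 14.3) = 8.743 MΩ.
Then V_out = V_s · R2'/(R1 + R2') = 33.7 × 8.743/38.34 = 7.684 V.
(Unloaded it would be 14.6 V; the load pulls it down.)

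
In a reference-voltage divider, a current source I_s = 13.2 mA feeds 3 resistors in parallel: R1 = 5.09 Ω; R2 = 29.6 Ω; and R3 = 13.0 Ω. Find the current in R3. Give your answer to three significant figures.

Conductances: ΣG = 1/5.09 + 1/29.6 + 1/13.0 = 0.3072 (1/Ω).
R3 takes the fraction G_k/ΣG = 0.07692/0.3072 = 0.2504, so I = 13.2 × 0.2504 = 3.306 mA.

I ≈ 3.31 mA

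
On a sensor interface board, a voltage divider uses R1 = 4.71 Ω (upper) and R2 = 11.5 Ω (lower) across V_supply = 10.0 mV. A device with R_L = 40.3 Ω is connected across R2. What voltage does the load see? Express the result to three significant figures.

V_out ≈ 6.55 mV

R2 ‖ R_L = (11.5 × 40.3)/(11.5 + 40.3) = 8.947 Ω.
Now apply the divider: V_out = 10.0 × 0.6551 = 6.551 mV.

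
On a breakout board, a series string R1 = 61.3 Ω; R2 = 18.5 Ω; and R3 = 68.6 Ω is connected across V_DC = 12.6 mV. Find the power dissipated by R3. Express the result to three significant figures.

ΣR = 148.4 Ω → I = 12.6/148.4 = 0.08491 mA.
V(R3) = I·R = 5.825 mV; P = V·I = 5.825 × 0.08491 = 0.4945 µW.

P ≈ 0.495 µW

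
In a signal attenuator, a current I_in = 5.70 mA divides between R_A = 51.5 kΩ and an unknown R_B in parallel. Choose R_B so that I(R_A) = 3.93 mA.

In a two-way split, I_A/I_in = R_B/(R_A + R_B).
3.93/5.70 = R_B/(R_A + R_B) → R_B = R_A · (0.6895)/(1 − 0.6895) = 51.5 × 2.220 = 114.3 kΩ.

R_B ≈ 114 kΩ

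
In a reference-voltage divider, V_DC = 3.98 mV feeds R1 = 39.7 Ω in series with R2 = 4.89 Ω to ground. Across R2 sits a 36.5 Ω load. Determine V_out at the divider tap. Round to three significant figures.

First combine the lower leg with the load: R2 ‖ R_L = 4.312 Ω.
Voltage divider with the loaded lower leg: V_out = 3.98 × 4.312/(39.7 + 4.312) = 3.98 × 0.09798 = 0.3900 mV.

V_out ≈ 0.390 mV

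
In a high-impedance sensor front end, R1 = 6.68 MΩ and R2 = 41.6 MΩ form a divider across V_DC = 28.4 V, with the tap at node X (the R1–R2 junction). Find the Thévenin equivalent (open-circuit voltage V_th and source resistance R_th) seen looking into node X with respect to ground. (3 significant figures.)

V_th is the unloaded tap voltage: V_DC · R2/(R1+R2) = 28.4 × 0.8616 = 24.47 V.
With V_DC suppressed (replaced by a short), R_th = R1 ‖ R2 = (6.680 × 41.6)/(6.680 + 41.6) = 5.756 MΩ.

V_th ≈ 24.5 V, R_th ≈ 5.76 MΩ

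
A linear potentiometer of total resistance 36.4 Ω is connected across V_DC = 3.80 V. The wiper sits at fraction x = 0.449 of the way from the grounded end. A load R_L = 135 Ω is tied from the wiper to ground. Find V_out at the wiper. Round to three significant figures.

V_out ≈ 1.60 V

Lower segment x·R_p = 16.34 Ω; upper segment (1−x)·R_p = 20.06 Ω.
Lower segment in parallel with the load: 16.34 ‖ 135 = 14.58 Ω.
Then V_out = V_DC · 14.58/(20.06 + 14.58) = 1.600 V.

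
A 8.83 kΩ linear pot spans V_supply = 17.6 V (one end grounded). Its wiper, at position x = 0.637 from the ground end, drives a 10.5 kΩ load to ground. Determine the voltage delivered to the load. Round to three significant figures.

V_out ≈ 9.39 V

The pot divides into 3.205 kΩ above the wiper and 5.625 kΩ below.
(x·R_p) ‖ R_L = 3.663 kΩ.
Then V_out = V_supply · 3.663/(3.205 + 3.663) = 9.386 V.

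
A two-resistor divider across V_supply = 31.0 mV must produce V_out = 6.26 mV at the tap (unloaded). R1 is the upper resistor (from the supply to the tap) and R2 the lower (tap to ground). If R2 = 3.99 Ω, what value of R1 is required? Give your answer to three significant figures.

V_out/V_supply = R2/(R1+R2) = 0.2019.
R1 = R2·(1/k − 1) = 3.99 × 3.952 = 15.77 Ω.

R1 ≈ 15.8 Ω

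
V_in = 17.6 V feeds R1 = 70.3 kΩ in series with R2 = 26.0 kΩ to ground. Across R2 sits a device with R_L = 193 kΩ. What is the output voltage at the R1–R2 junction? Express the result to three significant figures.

V_out ≈ 4.33 V

First combine the lower leg with the load: R2 ‖ R_L = 22.91 kΩ.
Then V_out = V_in · R2'/(R1 + R2') = 17.6 × 22.91/93.21 = 4.326 V.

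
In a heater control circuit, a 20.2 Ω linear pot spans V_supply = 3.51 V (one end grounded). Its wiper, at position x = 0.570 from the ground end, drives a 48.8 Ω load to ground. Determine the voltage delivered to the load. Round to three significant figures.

V_out ≈ 1.82 V

Split the track: R_lower = x·R_p = 11.51 Ω, R_upper = (1−x)·R_p = 8.686 Ω.
(x·R_p) ‖ R_L = 9.316 Ω.
V_out = 3.51 × 9.316/(8.686 + 9.316) = 1.816 V.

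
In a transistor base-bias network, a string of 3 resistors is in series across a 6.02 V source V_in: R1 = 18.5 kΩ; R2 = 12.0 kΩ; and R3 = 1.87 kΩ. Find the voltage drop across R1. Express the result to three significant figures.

Total series resistance ΣR = 18.5 + 12.0 + 1.87 = 32.37 kΩ.
Voltage divider: V = V_in · (18.50 / 32.37) = 6.02 × 0.5715 = 3.441 V.

V ≈ 3.44 V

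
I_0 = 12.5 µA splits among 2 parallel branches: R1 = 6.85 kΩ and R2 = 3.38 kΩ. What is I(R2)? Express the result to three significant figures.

I ≈ 8.37 µA

With just two branches, the current splits inversely with resistance.
I(R2) = 12.5 × 6.85/(6.85 + 3.38) = 12.5 × 0.6696 = 8.370 µA.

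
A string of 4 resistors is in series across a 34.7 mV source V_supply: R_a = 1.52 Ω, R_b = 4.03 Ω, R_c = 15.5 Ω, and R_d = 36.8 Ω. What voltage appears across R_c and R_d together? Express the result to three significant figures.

Series total: ΣR = 1.52 + 4.03 + 15.5 + 36.8 = 57.85 Ω.
R_{R_c..R_d} = 15.5 + 36.8 = 52.30 Ω.
V = V_supply · R/ΣR = 34.7 × 0.9041 = 31.37 mV.

V ≈ 31.4 mV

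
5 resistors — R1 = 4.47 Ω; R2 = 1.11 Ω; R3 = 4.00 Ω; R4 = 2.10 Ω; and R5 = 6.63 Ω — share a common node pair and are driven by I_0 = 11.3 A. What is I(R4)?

ΣG = 1/4.47 + 1/1.11 + 1/4.00 + 1/2.10 + 1/6.63 = 2.002.
By the current-divider rule, I = I_0 · G_k/ΣG = 11.3 × 0.2379 = 2.688 A.

I ≈ 2.69 A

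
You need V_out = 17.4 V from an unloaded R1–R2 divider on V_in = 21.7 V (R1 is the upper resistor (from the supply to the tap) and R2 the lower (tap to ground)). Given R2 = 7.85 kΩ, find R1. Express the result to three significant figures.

R1 ≈ 1.94 kΩ

Required fraction k = V_out/V_in = 0.8018.
R1 = R2·(1/k − 1) = 7.85 × 0.2471 = 1.940 kΩ.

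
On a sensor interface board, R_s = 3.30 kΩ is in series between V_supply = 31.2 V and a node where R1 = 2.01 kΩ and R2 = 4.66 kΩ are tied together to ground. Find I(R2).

I ≈ 2.00 mA

Parallel bank: R_p = 1/(1/2.01 + 1/4.66) = 1.404 kΩ.
V_A = 31.2 × 1.404/4.704 = 9.314 V.
I(R2) = V_A / R2 = 9.314/4.66 = 1.999 mA.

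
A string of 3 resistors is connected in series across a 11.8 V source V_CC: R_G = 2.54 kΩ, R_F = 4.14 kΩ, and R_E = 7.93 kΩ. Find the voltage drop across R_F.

V ≈ 3.34 V

Series total: ΣR = 2.54 + 4.14 + 7.93 = 14.61 kΩ.
Voltage divider: V = V_CC · (4.140 / 14.61) = 11.8 × 0.2834 = 3.344 V.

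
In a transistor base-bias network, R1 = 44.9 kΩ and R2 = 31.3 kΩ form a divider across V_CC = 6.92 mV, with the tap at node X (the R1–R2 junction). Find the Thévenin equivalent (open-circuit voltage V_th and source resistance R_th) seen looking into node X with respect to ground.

V_th is the unloaded tap voltage: V_CC · R2/(R1+R2) = 6.92 × 0.4108 = 2.842 mV.
Looking into X with the source shorted: R_th = R1·R2/(R1+R2) = 44.90 × 31.3/76.20 = 18.44 kΩ.

V_th ≈ 2.84 mV, R_th ≈ 18.4 kΩ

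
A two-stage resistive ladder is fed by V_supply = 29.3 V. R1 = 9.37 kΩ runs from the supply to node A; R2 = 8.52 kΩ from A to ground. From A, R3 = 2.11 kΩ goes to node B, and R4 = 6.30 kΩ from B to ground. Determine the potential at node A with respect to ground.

V_A ≈ 9.12 V

Node A sees R2 in parallel with the series input of stage 2, R3 + R4 = 8.410 kΩ.
Effective lower resistance at A: R2 ‖ 8.410 = 4.232 kΩ.
First divider: V_A = V_supply · 4.232/(9.37 + 4.232) = 9.117 V.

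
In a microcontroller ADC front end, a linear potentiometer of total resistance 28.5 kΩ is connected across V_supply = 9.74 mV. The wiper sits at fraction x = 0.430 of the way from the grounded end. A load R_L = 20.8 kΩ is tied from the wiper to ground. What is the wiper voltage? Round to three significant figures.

Lower segment x·R_p = 12.25 kΩ; upper segment (1−x)·R_p = 16.25 kΩ.
Lower segment in parallel with the load: 12.25 ‖ 20.8 = 7.712 kΩ.
Loaded-divider output: V_out = 9.74 × 0.3219 = 3.135 mV.

V_out ≈ 3.14 mV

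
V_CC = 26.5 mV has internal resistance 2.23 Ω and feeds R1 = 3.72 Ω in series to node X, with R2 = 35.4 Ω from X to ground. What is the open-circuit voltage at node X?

V_th ≈ 22.7 mV

R1' = 2.23 + 3.72 = 5.950 Ω (source resistance + R1).
V_th is the unloaded tap voltage: V_CC · R2/(R1'+R2) = 26.5 × 0.8561 = 22.69 mV.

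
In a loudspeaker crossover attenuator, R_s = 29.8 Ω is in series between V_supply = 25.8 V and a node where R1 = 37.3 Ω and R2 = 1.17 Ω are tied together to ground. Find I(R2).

Equivalent of the parallel group: R_p = 1.134 Ω.
V_A = 25.8 × 1.134/30.93 = 0.9461 V.
I(R2) = V_A / R2 = 0.9461/1.17 = 0.8087 A.

I ≈ 0.809 A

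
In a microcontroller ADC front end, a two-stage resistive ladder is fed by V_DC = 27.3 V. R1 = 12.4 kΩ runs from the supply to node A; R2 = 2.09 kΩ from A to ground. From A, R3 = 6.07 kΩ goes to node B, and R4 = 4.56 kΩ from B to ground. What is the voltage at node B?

V_B ≈ 1.45 V

Node A sees R2 in parallel with the series input of stage 2, R3 + R4 = 10.63 kΩ.
Effective lower resistance at A: R2 ‖ 10.63 = 1.747 kΩ.
First divider: V_A = V_DC · 1.747/(12.4 + 1.747) = 3.371 V.
Stage 2 is unloaded, so V_B = V_A · R4/(R3+R4) = 3.371 × 4.56/10.63 = 1.446 V.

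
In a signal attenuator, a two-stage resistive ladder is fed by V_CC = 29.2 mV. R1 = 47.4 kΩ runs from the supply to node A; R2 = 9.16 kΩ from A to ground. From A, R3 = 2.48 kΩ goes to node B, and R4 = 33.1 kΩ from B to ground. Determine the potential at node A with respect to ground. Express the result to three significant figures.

Node A sees R2 in parallel with the series input of stage 2, R3 + R4 = 35.58 kΩ.
R2 ‖ (R3+R4) = 7.285 kΩ.
So V_A = 29.2 × 0.1332 = 3.890 mV.

V_A ≈ 3.89 mV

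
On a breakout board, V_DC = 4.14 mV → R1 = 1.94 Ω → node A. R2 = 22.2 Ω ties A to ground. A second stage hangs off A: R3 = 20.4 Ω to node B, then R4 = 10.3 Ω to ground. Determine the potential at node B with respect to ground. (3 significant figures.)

V_B ≈ 1.21 mV

Looking into the second stage from A: R3 + R4 = 30.70 Ω appears in parallel with R2.
R2 ‖ (R3+R4) = 12.88 Ω.
First divider: V_A = V_DC · 12.88/(1.94 + 12.88) = 3.598 mV.
Stage 2 is unloaded, so V_B = V_A · R4/(R3+R4) = 3.598 × 10.3/30.70 = 1.207 mV.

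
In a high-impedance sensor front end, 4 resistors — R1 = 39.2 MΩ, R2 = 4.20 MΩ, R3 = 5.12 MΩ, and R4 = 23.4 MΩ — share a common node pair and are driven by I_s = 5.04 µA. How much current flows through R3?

I ≈ 1.96 µA

ΣG = 1/39.2 + 1/4.20 + 1/5.12 + 1/23.4 = 0.5017.
Current divider: I(R3) = I_s · G_k/ΣG = 5.04 × (0.1953/0.5017) = 5.04 × 0.3893 = 1.962 µA.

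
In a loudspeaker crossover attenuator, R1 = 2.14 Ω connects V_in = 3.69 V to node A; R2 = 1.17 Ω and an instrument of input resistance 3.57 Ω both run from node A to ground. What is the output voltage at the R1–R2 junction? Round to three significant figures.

V_out ≈ 1.08 V

The load sits in parallel with R2, giving an effective lower resistance R2' = R2·R_L/(R2+R_L) = 0.8812 Ω.
Now apply the divider: V_out = 3.69 × 0.2917 = 1.076 V.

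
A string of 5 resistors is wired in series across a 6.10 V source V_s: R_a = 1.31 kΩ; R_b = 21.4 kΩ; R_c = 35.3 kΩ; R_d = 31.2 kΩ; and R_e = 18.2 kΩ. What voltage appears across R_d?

ΣR = 1.31 + 21.4 + 35.3 + 31.2 + 18.2 = 107.4 kΩ.
Voltage divider: V = V_s · (31.20 / 107.4) = 6.10 × 0.2905 = 1.772 V.

V ≈ 1.77 V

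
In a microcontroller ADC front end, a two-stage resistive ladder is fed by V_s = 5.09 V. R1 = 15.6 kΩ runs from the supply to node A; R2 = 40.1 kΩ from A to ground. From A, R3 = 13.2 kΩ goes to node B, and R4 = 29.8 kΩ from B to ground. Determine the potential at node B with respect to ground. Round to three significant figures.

V_B ≈ 2.01 V

Node A sees R2 in parallel with the series input of stage 2, R3 + R4 = 43.00 kΩ.
Effective lower resistance at A: R2 ‖ 43.00 = 20.75 kΩ.
First divider: V_A = V_s · 20.75/(15.6 + 20.75) = 2.906 V.
Then the unloaded second divider: V_B = V_A × R4/(R3+R4) = 2.906 × 0.6930 = 2.014 V.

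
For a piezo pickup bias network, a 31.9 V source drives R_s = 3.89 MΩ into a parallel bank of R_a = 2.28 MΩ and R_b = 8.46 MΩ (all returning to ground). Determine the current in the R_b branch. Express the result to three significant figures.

Combine the parallel branches: R_p = (1/2.28 + 1/8.46)⁻¹ = 1.796 MΩ.
V_A = 31.9 × 1.796/5.686 = 10.08 V.
I(R_b) = V_A / R_b = 10.08/8.46 = 1.191 µA.
(Equivalently: I_total = 5.610 µA, then current-divider fraction G_k/ΣG = 0.2123.)

I ≈ 1.19 µA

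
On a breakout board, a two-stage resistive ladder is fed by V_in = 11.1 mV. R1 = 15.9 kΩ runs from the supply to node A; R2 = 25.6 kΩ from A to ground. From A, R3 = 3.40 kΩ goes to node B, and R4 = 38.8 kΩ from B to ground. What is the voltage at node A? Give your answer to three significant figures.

Looking into the second stage from A: R3 + R4 = 42.20 kΩ appears in parallel with R2.
R2 ‖ (R3+R4) = 15.93 kΩ.
V_A = 11.1 × 15.93/(15.9 + 15.93) = 5.556 mV.

V_A ≈ 5.56 mV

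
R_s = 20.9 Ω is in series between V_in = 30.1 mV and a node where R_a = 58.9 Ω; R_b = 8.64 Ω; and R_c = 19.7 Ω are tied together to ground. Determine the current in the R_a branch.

I ≈ 0.106 mA

Parallel bank: R_p = 1/(1/58.9 + 1/8.64 + 1/19.7) = 5.450 Ω.
Node voltage V_A = V_in · R_p/(R_s + R_p) = 30.1 × 0.2068 = 6.226 mV.
I(R_a) = V_A / R_a = 6.226/58.9 = 0.1057 mA.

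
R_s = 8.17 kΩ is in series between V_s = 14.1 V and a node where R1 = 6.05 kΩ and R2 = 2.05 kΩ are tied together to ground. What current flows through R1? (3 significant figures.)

I ≈ 0.368 mA

Parallel bank: R_p = 1/(1/6.05 + 1/2.05) = 1.531 kΩ.
V_A by voltage divider: V_A = 14.1 × 1.531/(8.17 + 1.531) = 2.225 V.
Branch current I = V_A/R1 = 2.225/6.05 = 0.3678 mA.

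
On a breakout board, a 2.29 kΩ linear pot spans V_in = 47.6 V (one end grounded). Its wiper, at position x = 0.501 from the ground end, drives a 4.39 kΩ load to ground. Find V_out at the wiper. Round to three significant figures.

The pot divides into 1.143 kΩ above the wiper and 1.147 kΩ below.
R_L loads the lower segment: effective lower R = 0.9096 kΩ.
V_out = 47.6 × 0.9096/(1.143 + 0.9096) = 21.10 V.

V_out ≈ 21.1 V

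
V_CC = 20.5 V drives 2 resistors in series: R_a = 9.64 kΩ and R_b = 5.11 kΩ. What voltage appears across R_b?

Series total: ΣR = 9.64 + 5.11 = 14.75 kΩ.
By the voltage-divider rule, V = 20.5 × 5.110/14.75 = 7.102 V.

V ≈ 7.10 V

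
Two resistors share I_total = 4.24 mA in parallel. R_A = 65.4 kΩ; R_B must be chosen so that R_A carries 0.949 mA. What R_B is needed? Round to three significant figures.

R_B ≈ 18.9 kΩ

In a two-way split, I_A/I_total = R_B/(R_A + R_B).
With f = 0.2238, R_B = R_A · f/(1−f) = 65.4 × 0.2884 = 18.86 kΩ.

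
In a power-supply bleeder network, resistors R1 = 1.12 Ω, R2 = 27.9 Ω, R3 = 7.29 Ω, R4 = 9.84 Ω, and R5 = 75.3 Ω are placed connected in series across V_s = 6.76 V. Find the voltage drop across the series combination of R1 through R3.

Series total: ΣR = 1.12 + 27.9 + 7.29 + 9.84 + 75.3 = 121.4 Ω.
R_{R1..R3} = 1.12 + 27.9 + 7.29 = 36.31 Ω.
V = V_s · R/ΣR = 6.76 × 0.2990 = 2.021 V.

V ≈ 2.02 V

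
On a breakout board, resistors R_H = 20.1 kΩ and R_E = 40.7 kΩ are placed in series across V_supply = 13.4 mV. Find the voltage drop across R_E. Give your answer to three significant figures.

ΣR = 20.1 + 40.7 = 60.80 kΩ.
V = V_supply · R/ΣR = 13.4 × 0.6694 = 8.970 mV.

V ≈ 8.97 mV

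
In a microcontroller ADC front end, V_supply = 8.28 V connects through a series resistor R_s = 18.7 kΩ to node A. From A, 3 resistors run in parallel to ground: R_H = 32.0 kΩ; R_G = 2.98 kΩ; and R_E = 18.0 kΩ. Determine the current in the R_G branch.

Combine the parallel branches: R_p = (1/32.0 + 1/2.98 + 1/18.0)⁻¹ = 2.368 kΩ.
V_A = 8.28 × 2.368/21.07 = 0.9305 V.
I(R_G) = V_A / R_G = 0.9305/2.98 = 0.3122 mA.

I ≈ 0.312 mA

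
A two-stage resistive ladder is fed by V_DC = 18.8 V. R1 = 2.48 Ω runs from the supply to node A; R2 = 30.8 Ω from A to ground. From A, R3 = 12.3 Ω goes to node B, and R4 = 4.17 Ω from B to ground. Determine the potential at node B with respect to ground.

Looking into the second stage from A: R3 + R4 = 16.47 Ω appears in parallel with R2.
Effective lower resistance at A: R2 ‖ 16.47 = 10.73 Ω.
First divider: V_A = V_DC · 10.73/(2.48 + 10.73) = 15.27 V.
V_B = V_A × 0.2532 = 3.866 V.

V_B ≈ 3.87 V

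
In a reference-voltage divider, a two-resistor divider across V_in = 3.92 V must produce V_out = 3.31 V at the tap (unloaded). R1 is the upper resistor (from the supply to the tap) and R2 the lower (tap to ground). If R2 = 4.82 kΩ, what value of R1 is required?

R1 ≈ 0.888 kΩ

Required fraction k = V_out/V_in = 0.8444.
So R1 = R2 · (V_in/V_out − 1) = 4.82 × (3.92/3.31 − 1) = 4.82 × 0.1843 = 0.8883 kΩ.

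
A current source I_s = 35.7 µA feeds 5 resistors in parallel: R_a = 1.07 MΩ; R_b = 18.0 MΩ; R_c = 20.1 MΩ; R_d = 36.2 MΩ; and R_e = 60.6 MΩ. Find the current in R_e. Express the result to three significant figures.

ΣG = 1/1.07 + 1/18.0 + 1/20.1 + 1/36.2 + 1/60.6 = 1.084.
By the current-divider rule, I = I_s · G_k/ΣG = 35.7 × 0.01522 = 0.5435 µA.

I ≈ 0.543 µA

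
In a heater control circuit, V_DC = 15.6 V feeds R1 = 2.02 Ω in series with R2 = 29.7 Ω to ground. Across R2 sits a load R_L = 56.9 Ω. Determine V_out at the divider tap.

V_out ≈ 14.1 V

R2 ‖ R_L = (29.7 × 56.9)/(29.7 + 56.9) = 19.51 Ω.
Voltage divider with the loaded lower leg: V_out = 15.6 × 19.51/(2.02 + 19.51) = 15.6 × 0.9062 = 14.14 V.
(Unloaded it would be 14.6 V; the load pulls it down.)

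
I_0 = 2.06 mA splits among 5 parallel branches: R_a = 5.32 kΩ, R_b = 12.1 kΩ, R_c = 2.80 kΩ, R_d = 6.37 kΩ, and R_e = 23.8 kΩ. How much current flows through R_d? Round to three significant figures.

I ≈ 0.391 mA

Conductances: ΣG = 1/5.32 + 1/12.1 + 1/2.80 + 1/6.37 + 1/23.8 = 0.8268 (1/kΩ).
Current divider: I(R_d) = I_0 · G_k/ΣG = 2.06 × (0.1570/0.8268) = 2.06 × 0.1899 = 0.3912 mA.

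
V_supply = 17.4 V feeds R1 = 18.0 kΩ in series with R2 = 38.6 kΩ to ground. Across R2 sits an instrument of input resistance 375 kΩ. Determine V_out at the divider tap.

V_out ≈ 11.5 V

The load sits in parallel with R2, giving an effective lower resistance R2' = R2·R_L/(R2+R_L) = 35.00 kΩ.
Now apply the divider: V_out = 17.4 × 0.6604 = 11.49 V.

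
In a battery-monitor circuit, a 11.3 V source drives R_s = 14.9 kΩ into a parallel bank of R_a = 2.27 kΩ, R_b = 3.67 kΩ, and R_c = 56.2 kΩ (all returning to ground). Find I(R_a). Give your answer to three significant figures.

Combine the parallel branches: R_p = (1/2.27 + 1/3.67 + 1/56.2)⁻¹ = 1.368 kΩ.
V_A = 11.3 × 1.368/16.27 = 0.9505 V.
Branch current I = V_A/R_a = 0.9505/2.27 = 0.4187 mA.

I ≈ 0.419 mA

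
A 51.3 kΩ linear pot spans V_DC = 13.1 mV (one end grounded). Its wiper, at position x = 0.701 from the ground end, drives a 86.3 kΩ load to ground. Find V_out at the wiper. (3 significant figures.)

V_out ≈ 8.17 mV

Lower segment x·R_p = 35.96 kΩ; upper segment (1−x)·R_p = 15.34 kΩ.
(x·R_p) ‖ R_L = 25.38 kΩ.
Loaded-divider output: V_out = 13.1 × 0.6233 = 8.166 mV.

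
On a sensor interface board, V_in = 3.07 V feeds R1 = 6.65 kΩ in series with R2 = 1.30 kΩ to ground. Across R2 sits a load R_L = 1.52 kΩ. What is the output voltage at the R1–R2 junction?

V_out ≈ 0.293 V

The load sits in parallel with R2, giving an effective lower resistance R2' = R2·R_L/(R2+R_L) = 0.7007 kΩ.
Then V_out = V_in · R2'/(R1 + R2') = 3.07 × 0.7007/7.351 = 0.2926 V.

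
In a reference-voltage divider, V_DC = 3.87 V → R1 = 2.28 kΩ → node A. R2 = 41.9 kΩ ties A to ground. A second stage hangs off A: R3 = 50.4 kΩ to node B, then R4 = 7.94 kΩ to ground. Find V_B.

Node A sees R2 in parallel with the series input of stage 2, R3 + R4 = 58.34 kΩ.
Effective lower resistance at A: R2 ‖ 58.34 = 24.39 kΩ.
So V_A = 3.87 × 0.9145 = 3.539 V.
Stage 2 is unloaded, so V_B = V_A · R4/(R3+R4) = 3.539 × 7.94/58.34 = 0.4817 V.

V_B ≈ 0.482 V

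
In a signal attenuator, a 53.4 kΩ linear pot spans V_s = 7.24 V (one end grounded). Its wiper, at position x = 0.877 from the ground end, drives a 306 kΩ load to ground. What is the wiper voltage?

Split the track: R_lower = x·R_p = 46.83 kΩ, R_upper = (1−x)·R_p = 6.568 kΩ.
(x·R_p) ‖ R_L = 40.62 kΩ.
Loaded-divider output: V_out = 7.24 × 0.8608 = 6.232 V.

V_out ≈ 6.23 V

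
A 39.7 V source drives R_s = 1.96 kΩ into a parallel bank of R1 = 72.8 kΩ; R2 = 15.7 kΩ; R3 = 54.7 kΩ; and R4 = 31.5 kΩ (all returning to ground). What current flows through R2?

Combine the parallel branches: R_p = (1/72.8 + 1/15.7 + 1/54.7 + 1/31.5)⁻¹ = 7.846 kΩ.
V_A by voltage divider: V_A = 39.7 × 7.846/(1.96 + 7.846) = 31.76 V.
I(R2) = V_A / R2 = 31.76/15.7 = 2.023 mA.
(Check via current divider: I_total = 4.049 mA; share G_k/ΣG = 0.4997 → same result.)

I ≈ 2.02 mA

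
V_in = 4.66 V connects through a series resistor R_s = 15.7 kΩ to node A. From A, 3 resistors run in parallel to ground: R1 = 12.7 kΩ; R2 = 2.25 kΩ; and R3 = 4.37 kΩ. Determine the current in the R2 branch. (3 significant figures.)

I ≈ 0.162 mA

Equivalent of the parallel group: R_p = 1.330 kΩ.
V_A = 4.66 × 1.330/17.03 = 0.3639 V.
I(R2) = V_A / R2 = 0.3639/2.25 = 0.1617 mA.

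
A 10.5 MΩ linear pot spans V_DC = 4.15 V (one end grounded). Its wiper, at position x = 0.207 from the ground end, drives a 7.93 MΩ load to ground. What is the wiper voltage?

Lower segment x·R_p = 2.173 MΩ; upper segment (1−x)·R_p = 8.327 MΩ.
Lower segment in parallel with the load: 2.173 ‖ 7.93 = 1.706 MΩ.
Loaded-divider output: V_out = 4.15 × 0.1700 = 0.7057 V.
(Unloaded: V_out = x·V_DC = 0.859 V.)

V_out ≈ 0.706 V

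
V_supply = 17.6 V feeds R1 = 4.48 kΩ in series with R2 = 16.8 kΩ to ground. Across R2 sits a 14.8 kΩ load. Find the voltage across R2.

The load sits in parallel with R2, giving an effective lower resistance R2' = R2·R_L/(R2+R_L) = 7.868 kΩ.
Now apply the divider: V_out = 17.6 × 0.6372 = 11.21 V.
(Unloaded it would be 13.9 V; the load pulls it down.)

V_out ≈ 11.2 V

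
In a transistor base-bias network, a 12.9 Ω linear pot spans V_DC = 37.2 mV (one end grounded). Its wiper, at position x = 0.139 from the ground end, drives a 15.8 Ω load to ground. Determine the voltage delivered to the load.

V_out ≈ 4.71 mV

The pot divides into 11.11 Ω above the wiper and 1.793 Ω below.
R_L loads the lower segment: effective lower R = 1.610 Ω.
Loaded-divider output: V_out = 37.2 × 0.1266 = 4.711 mV.
(Unloaded: V_out = x·V_DC = 5.17 mV.)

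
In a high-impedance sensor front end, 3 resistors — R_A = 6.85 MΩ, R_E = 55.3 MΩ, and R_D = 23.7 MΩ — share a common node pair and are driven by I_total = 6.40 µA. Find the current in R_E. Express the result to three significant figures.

ΣG = 1/6.85 + 1/55.3 + 1/23.7 = 0.2063.
Current divider: I(R_E) = I_total · G_k/ΣG = 6.40 × (0.01808/0.2063) = 6.40 × 0.08767 = 0.5611 µA.

I ≈ 0.561 µA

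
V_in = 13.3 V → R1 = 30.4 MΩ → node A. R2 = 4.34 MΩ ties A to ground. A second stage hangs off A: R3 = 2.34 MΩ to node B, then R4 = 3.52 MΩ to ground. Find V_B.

The second stage (R3 + R4 = 5.860 MΩ) loads node A in parallel with R2.
Effective lower resistance at A: R2 ‖ 5.860 = 2.493 MΩ.
V_A = 13.3 × 2.493/(30.4 + 2.493) = 1.008 V.
Then the unloaded second divider: V_B = V_A × R4/(R3+R4) = 1.008 × 0.6007 = 0.6056 V.

V_B ≈ 0.606 V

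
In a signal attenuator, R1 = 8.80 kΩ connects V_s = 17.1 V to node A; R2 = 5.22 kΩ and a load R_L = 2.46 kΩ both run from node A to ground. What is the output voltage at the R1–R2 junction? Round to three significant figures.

V_out ≈ 2.73 V

First combine the lower leg with the load: R2 ‖ R_L = 1.672 kΩ.
Now apply the divider: V_out = 17.1 × 0.1597 = 2.730 V.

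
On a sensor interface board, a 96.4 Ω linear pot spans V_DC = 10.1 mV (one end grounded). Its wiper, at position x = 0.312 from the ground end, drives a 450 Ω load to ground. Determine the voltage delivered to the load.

Split the track: R_lower = x·R_p = 30.08 Ω, R_upper = (1−x)·R_p = 66.32 Ω.
R_L loads the lower segment: effective lower R = 28.19 Ω.
Loaded-divider output: V_out = 10.1 × 0.2983 = 3.013 mV.

V_out ≈ 3.01 mV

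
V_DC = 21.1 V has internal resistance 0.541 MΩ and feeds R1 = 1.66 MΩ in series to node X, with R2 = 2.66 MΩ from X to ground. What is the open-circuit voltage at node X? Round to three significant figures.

R1' = 0.541 + 1.66 = 2.201 MΩ (source resistance + R1).
Open-circuit (no load on X): V_th = V_DC · R2/(R1' + R2) = 21.1 × 2.66/(2.201 + 2.66) = 11.55 V.

V_th ≈ 11.5 V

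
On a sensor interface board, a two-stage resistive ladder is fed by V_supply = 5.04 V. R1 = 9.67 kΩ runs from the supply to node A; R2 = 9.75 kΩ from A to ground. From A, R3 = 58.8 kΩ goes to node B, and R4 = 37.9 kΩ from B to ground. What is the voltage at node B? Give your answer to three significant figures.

Node A sees R2 in parallel with the series input of stage 2, R3 + R4 = 96.70 kΩ.
R2 ‖ (R3+R4) = 8.857 kΩ.
First divider: V_A = V_supply · 8.857/(9.67 + 8.857) = 2.409 V.
Then the unloaded second divider: V_B = V_A × R4/(R3+R4) = 2.409 × 0.3919 = 0.9443 V.

V_B ≈ 0.944 V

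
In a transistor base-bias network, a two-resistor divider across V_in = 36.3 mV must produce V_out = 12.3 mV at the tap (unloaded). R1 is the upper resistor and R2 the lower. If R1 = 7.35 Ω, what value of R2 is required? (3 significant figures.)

R2 ≈ 3.77 Ω

V_out/V_in = R2/(R1+R2) = 0.3388.
R2 = R1 · 0.3388/(1 − 0.3388) = 3.767 Ω.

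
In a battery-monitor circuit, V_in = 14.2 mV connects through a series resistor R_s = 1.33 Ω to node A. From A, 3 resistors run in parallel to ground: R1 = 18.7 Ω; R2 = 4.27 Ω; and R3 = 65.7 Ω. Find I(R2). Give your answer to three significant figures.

Combine the parallel branches: R_p = (1/18.7 + 1/4.27 + 1/65.7)⁻¹ = 3.302 Ω.
V_A by voltage divider: V_A = 14.2 × 3.302/(1.33 + 3.302) = 10.12 mV.
I(R2) = V_A / R2 = 10.12/4.27 = 2.371 mA.

I ≈ 2.37 mA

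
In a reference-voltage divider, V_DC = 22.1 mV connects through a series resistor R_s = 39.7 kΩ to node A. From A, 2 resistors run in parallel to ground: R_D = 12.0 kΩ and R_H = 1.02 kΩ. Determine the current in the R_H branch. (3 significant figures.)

I ≈ 0.501 µA

Parallel bank: R_p = 1/(1/12.0 + 1/1.02) = 0.9401 kΩ.
Node voltage V_A = V_DC · R_p/(R_s + R_p) = 22.1 × 0.02313 = 0.5112 mV.
Branch current I = V_A/R_H = 0.5112/1.02 = 0.5012 µA.
(Equivalently: I_total = 0.5438 µA, then current-divider fraction G_k/ΣG = 0.9217.)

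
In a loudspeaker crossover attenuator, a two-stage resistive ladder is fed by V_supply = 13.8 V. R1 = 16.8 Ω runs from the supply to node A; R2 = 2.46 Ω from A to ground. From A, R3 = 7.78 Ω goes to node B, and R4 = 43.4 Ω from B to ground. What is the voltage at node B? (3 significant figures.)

Looking into the second stage from A: R3 + R4 = 51.18 Ω appears in parallel with R2.
Effective lower resistance at A: R2 ‖ 51.18 = 2.347 Ω.
First divider: V_A = V_supply · 2.347/(16.8 + 2.347) = 1.692 V.
V_B = V_A × 0.8480 = 1.435 V.

V_B ≈ 1.43 V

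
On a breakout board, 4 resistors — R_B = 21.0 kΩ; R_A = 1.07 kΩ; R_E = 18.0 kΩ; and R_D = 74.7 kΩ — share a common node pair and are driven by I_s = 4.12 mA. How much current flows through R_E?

Conductances: ΣG = 1/21.0 + 1/1.07 + 1/18.0 + 1/74.7 = 1.051 (1/kΩ).
Current divider: I(R_E) = I_s · G_k/ΣG = 4.12 × (0.05556/1.051) = 4.12 × 0.05285 = 0.2178 mA.

I ≈ 0.218 mA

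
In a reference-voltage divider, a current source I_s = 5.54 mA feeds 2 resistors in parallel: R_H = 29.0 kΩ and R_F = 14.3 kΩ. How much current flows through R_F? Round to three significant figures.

I ≈ 3.71 mA

Two-branch current divider: I_k = I_s · R_other/(R_1 + R_2).
So I = 5.54 × 29.0/43.30 = 3.710 mA.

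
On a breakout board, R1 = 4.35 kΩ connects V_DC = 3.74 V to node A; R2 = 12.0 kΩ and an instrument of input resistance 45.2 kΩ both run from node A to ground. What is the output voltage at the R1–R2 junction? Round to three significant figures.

R2 ‖ R_L = (12.0 × 45.2)/(12.0 + 45.2) = 9.483 kΩ.
Then V_out = V_DC · R2'/(R1 + R2') = 3.74 × 9.483/13.83 = 2.564 V.
(Unloaded it would be 2.74 V; the load pulls it down.)

V_out ≈ 2.56 V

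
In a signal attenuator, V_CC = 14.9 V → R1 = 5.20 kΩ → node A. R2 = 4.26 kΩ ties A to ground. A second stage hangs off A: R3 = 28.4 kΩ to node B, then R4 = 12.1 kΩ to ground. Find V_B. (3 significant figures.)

V_B ≈ 1.90 V

The second stage (R3 + R4 = 40.50 kΩ) loads node A in parallel with R2.
R2 ‖ (R3+R4) = 3.855 kΩ.
First divider: V_A = V_CC · 3.855/(5.20 + 3.855) = 6.343 V.
Stage 2 is unloaded, so V_B = V_A · R4/(R3+R4) = 6.343 × 12.1/40.50 = 1.895 V.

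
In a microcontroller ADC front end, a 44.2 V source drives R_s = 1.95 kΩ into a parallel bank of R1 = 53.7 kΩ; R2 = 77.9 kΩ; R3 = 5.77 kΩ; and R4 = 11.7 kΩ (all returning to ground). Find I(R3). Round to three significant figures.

I ≈ 4.89 mA

Combine the parallel branches: R_p = (1/53.7 + 1/77.9 + 1/5.77 + 1/11.7)⁻¹ = 3.445 kΩ.
V_A by voltage divider: V_A = 44.2 × 3.445/(1.95 + 3.445) = 28.23 V.
Branch current I = V_A/R3 = 28.23/5.77 = 4.892 mA.
(Check via current divider: I_total = 8.192 mA; share G_k/ΣG = 0.5971 → same result.)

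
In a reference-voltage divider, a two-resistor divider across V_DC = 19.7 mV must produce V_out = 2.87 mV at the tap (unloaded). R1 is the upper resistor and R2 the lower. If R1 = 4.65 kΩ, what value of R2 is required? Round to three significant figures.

R2 ≈ 0.793 kΩ

The divider ratio is R2/(R1+R2) = 2.87/19.7 = 0.1457.
R2 = R1 · 0.1457/(1 − 0.1457) = 0.7930 kΩ.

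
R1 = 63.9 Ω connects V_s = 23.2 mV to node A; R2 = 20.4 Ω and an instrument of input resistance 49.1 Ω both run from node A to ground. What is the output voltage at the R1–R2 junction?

The load sits in parallel with R2, giving an effective lower resistance R2' = R2·R_L/(R2+R_L) = 14.41 Ω.
Now apply the divider: V_out = 23.2 × 0.1840 = 4.270 mV.
(Unloaded it would be 5.61 mV; the load pulls it down.)

V_out ≈ 4.27 mV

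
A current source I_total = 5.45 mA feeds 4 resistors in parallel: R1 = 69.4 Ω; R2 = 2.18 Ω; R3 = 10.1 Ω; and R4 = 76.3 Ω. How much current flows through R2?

I ≈ 4.27 mA

ΣG = 1/69.4 + 1/2.18 + 1/10.1 + 1/76.3 = 0.5852.
By the current-divider rule, I = I_total · G_k/ΣG = 5.45 × 0.7838 = 4.272 mA.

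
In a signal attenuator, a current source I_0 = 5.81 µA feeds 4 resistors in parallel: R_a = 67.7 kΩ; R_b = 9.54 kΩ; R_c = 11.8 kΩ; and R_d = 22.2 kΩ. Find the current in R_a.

I ≈ 0.344 µA

ΣG = 1/67.7 + 1/9.54 + 1/11.8 + 1/22.2 = 0.2494.
By the current-divider rule, I = I_0 · G_k/ΣG = 5.81 × 0.05923 = 0.3441 µA.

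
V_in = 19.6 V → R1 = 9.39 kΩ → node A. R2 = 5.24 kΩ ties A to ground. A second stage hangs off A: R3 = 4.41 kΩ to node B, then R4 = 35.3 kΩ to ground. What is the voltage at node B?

The second stage (R3 + R4 = 39.71 kΩ) loads node A in parallel with R2.
R2 ‖ (R3+R4) = 4.629 kΩ.
V_A = 19.6 × 4.629/(9.39 + 4.629) = 6.472 V.
Then the unloaded second divider: V_B = V_A × R4/(R3+R4) = 6.472 × 0.8889 = 5.753 V.

V_B ≈ 5.75 V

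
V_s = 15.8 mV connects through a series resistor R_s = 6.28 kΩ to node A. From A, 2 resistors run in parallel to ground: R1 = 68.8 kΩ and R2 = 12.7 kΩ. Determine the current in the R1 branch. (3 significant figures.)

I ≈ 0.145 µA

Combine the parallel branches: R_p = (1/68.8 + 1/12.7)⁻¹ = 10.72 kΩ.
V_A = 15.8 × 10.72/17.00 = 9.964 mV.
I(R1) = V_A / R1 = 9.964/68.8 = 0.1448 µA.
(Check via current divider: I_total = 0.9294 µA; share G_k/ΣG = 0.1558 → same result.)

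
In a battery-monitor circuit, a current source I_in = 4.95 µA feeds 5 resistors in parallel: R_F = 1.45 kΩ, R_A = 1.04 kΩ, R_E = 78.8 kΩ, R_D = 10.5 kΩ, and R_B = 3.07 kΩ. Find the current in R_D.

I ≈ 0.226 µA

ΣG = 1/1.45 + 1/1.04 + 1/78.8 + 1/10.5 + 1/3.07 = 2.085.
By the current-divider rule, I = I_in · G_k/ΣG = 4.95 × 0.04568 = 0.2261 µA.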